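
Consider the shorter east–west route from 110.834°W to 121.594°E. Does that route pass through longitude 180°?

Naïve |121.594 − -110.834| = 232.428° > 180°, so the shorter arc goes the other way round — across 180°.
Signed shortest Δλ = ((121.594 − -110.834 + 180) mod 360) − 180 = -127.572°.
Going west by 127.572° from -110.834° passes through 180° before reaching +121.594°.

Yes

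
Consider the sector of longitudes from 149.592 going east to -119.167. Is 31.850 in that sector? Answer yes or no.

Band width going east from +149.592° to -119.167°: ((-119.167 − 149.592) mod 360) = 91.241°.
Offset of +31.850° east of the west edge: ((31.850 − 149.592) mod 360) = 242.258°.
242.258° > 91.241° ⇒ outside.

No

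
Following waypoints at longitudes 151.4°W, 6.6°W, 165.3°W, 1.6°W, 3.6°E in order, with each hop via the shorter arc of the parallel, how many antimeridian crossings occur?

Leg 1: -151.4° → -6.6°, shortest Δλ = 144.8° (east) — does not cross 180°.
Leg 2: -6.6° → -165.3°, shortest Δλ = -158.7° (west) — does not cross 180°.
Leg 3: -165.3° → -1.6°, shortest Δλ = 163.7° (east) — does not cross 180°.
Leg 4: -1.6° → +3.6°, shortest Δλ = 5.2° (east) — does not cross 180°.
Total crossings: 0.

0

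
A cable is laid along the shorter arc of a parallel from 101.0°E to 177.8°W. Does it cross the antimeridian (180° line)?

Naïve |-177.8 − 101.0| = 278.8° > 180°, so the shorter arc goes the other way round — across 180°.
Signed shortest Δλ = ((-177.8 − 101.0 + 180) mod 360) − 180 = 81.2°.
Going east by 81.2° from +101.0° passes through 180° before reaching -177.8°.

Yes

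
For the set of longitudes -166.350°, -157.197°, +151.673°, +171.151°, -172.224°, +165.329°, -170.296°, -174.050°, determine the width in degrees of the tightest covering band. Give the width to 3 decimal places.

Sort the longitudes: -174.050°, -172.224°, -170.296°, -166.350°, -157.197°, +151.673°, +165.329°, +171.151°.
Eastward gaps between consecutive values (wrapping around): 1.826°, 1.928°, 3.946°, 9.153°, 308.870°, 13.656°, 5.822°, 14.799°.
Largest gap = 308.870° ⇒ minimal covering band is its complement: 360° − 308.870° = 51.130°.
Band runs from +151.673° eastward to -157.197°, crossing the antimeridian.

51.130°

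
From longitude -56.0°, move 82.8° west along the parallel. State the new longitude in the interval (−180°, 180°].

Start at -56.0°; shift −82.8° → -138.8°.
-138.8° already lies in (−180°, 180°].

-138.8°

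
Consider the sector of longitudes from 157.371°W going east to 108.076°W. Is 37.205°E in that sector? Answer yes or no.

Band width going east from -157.371° to -108.076°: ((-108.076 − -157.371) mod 360) = 49.295°.
Offset of +37.205° east of the west edge: ((37.205 − -157.371) mod 360) = 194.576°.
194.576° > 49.295° ⇒ outside.

No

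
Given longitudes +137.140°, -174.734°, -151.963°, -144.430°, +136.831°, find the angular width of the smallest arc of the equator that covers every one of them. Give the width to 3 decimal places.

78.739°

Sort the longitudes: -174.734°, -151.963°, -144.430°, +136.831°, +137.140°.
Eastward gaps between consecutive values (wrapping around): 22.771°, 7.533°, 281.261°, 0.309°, 48.126°.
Largest gap = 281.261° ⇒ minimal covering band is its complement: 360° − 281.261° = 78.739°.
Band runs from +136.831° eastward to -144.430°, crossing the antimeridian.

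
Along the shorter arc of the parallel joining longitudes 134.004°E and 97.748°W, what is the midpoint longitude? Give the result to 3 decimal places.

161.872°W

Signed shortest Δλ from +134.004° to -97.748° is +128.248°.
Midpoint longitude = +134.004° + (+128.248°)/2 = +134.004° + 64.124° = +198.128°.
Normalise into (−180°, 180°]: -161.872°.
(The naïve average (+134.004 + -97.748)/2 = 18.128° is on the wrong side of the globe.)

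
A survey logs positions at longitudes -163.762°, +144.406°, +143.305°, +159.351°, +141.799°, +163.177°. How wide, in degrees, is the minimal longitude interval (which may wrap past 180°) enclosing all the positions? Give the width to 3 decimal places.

54.439°

Sort the longitudes: -163.762°, +141.799°, +143.305°, +144.406°, +159.351°, +163.177°.
Eastward gaps between consecutive values (wrapping around): 305.561°, 1.506°, 1.101°, 14.945°, 3.826°, 33.061°.
Largest gap = 305.561° ⇒ minimal covering band is its complement: 360° − 305.561° = 54.439°.
Band runs from +141.799° eastward to -163.762°, crossing the antimeridian.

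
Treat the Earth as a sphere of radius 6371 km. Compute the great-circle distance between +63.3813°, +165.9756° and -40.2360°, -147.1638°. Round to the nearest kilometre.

Δλ = -147.1638 − 165.9756 = -313.1394°; wrapped into (−180°, 180°]: 46.8606°.
Δφ = -40.2360 − 63.3813 = -103.6173°.
a = sin²(Δφ/2) + cos φ₁ · cos φ₂ · sin²(Δλ/2) = 0.671798.
c = 2·atan2(√a, √(1−a)) = 1.92154 rad → d = 6371·c ≈ 12242.13 km.

12242 km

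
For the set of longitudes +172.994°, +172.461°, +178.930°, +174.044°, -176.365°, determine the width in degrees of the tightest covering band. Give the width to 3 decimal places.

Sort the longitudes: -176.365°, +172.461°, +172.994°, +174.044°, +178.930°.
Eastward gaps between consecutive values (wrapping around): 348.826°, 0.533°, 1.050°, 4.886°, 4.705°.
Largest gap = 348.826° ⇒ minimal covering band is its complement: 360° − 348.826° = 11.174°.
Band runs from +172.461° eastward to -176.365°, crossing the antimeridian.

11.174°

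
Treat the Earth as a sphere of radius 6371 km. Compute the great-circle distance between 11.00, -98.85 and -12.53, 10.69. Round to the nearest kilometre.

Δλ = 10.69 − -98.85 = 109.54°.
Δφ = -12.53 − 11.00 = -23.53°.
a = sin²(Δφ/2) + cos φ₁ · cos φ₂ · sin²(Δλ/2) = 0.680948.
c = 2·atan2(√a, √(1−a)) = 1.94110 rad → d = 6371·c ≈ 12366.73 km.

12367 km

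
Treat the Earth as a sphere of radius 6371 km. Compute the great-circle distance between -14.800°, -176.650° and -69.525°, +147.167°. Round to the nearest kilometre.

6581 km

Δλ = 147.167 − -176.650 = 323.817°; wrapped into (−180°, 180°]: -36.183°.
Δφ = -69.525 − -14.800 = -54.725°.
a = sin²(Δφ/2) + cos φ₁ · cos φ₂ · sin²(Δλ/2) = 0.243862.
c = 2·atan2(√a, √(1−a)) = 1.03296 rad → d = 6371·c ≈ 6581.01 km.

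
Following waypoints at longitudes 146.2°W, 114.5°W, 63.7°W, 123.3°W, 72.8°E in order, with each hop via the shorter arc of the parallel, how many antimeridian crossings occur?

1

Leg 1: -146.2° → -114.5°, shortest Δλ = 31.7° (east) — does not cross 180°.
Leg 2: -114.5° → -63.7°, shortest Δλ = 50.8° (east) — does not cross 180°.
Leg 3: -63.7° → -123.3°, shortest Δλ = -59.6° (west) — does not cross 180°.
Leg 4: -123.3° → +72.8°, shortest Δλ = -163.9° (west) — crosses 180°.
Total crossings: 1.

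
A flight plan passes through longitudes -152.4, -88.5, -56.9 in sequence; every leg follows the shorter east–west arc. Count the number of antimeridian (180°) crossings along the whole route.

Leg 1: -152.4° → -88.5°, shortest Δλ = 63.9° (east) — does not cross 180°.
Leg 2: -88.5° → -56.9°, shortest Δλ = 31.6° (east) — does not cross 180°.
Total crossings: 0.

0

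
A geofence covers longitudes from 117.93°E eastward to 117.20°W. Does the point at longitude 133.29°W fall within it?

Yes

Band width going east from +117.93° to -117.20°: ((-117.20 − 117.93) mod 360) = 124.87°.
Offset of -133.29° east of the west edge: ((-133.29 − 117.93) mod 360) = 108.78°.
108.78° ≤ 124.87° ⇒ inside.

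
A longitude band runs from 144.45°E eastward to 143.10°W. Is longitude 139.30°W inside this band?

No

Band width going east from +144.45° to -143.10°: ((-143.10 − 144.45) mod 360) = 72.45°.
Offset of -139.30° east of the west edge: ((-139.30 − 144.45) mod 360) = 76.25°.
76.25° > 72.45° ⇒ outside.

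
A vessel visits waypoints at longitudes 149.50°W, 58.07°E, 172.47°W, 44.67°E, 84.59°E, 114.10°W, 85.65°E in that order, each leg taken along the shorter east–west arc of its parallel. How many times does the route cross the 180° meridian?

5

Leg 1: -149.50° → +58.07°, shortest Δλ = -152.43° (west) — crosses 180°.
Leg 2: +58.07° → -172.47°, shortest Δλ = 129.46° (east) — crosses 180°.
Leg 3: -172.47° → +44.67°, shortest Δλ = -142.86° (west) — crosses 180°.
Leg 4: +44.67° → +84.59°, shortest Δλ = 39.92° (east) — does not cross 180°.
Leg 5: +84.59° → -114.10°, shortest Δλ = 161.31° (east) — crosses 180°.
Leg 6: -114.10° → +85.65°, shortest Δλ = -160.25° (west) — crosses 180°.
Total crossings: 5.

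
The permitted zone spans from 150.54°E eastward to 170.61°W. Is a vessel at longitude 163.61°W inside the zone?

Band width going east from +150.54° to -170.61°: ((-170.61 − 150.54) mod 360) = 38.85°.
Offset of -163.61° east of the west edge: ((-163.61 − 150.54) mod 360) = 45.85°.
45.85° > 38.85° ⇒ outside.

No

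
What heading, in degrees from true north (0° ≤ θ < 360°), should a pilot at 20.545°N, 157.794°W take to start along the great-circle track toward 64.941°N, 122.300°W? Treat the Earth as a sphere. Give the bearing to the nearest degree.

19°

Δλ = -122.300 − -157.794 = 35.494°.
θ = atan2( sin Δλ · cos φ₂ , cos φ₁ · sin φ₂ − sin φ₁ · cos φ₂ · cos Δλ )
  = atan2(0.24592, 0.72723) = 18.683° → normalised to [0°, 360°): 18.683°.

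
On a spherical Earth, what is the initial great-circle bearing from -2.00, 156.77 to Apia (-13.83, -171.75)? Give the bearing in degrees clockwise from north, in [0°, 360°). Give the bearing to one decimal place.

Δλ = -171.75 − 156.77 = -328.52°; wrapped into (−180°, 180°]: 31.48°.
θ = atan2( sin Δλ · cos φ₂ , cos φ₁ · sin φ₂ − sin φ₁ · cos φ₂ · cos Δλ )
  = atan2(0.50706, -0.21000) = 112.497° → normalised to [0°, 360°): 112.497°.

112.5°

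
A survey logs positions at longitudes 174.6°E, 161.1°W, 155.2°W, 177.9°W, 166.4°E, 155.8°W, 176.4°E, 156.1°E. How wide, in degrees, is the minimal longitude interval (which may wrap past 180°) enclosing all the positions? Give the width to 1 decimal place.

Sort the longitudes: -177.9°, -161.1°, -155.8°, -155.2°, +156.1°, +166.4°, +174.6°, +176.4°.
Eastward gaps between consecutive values (wrapping around): 16.8°, 5.3°, 0.6°, 311.3°, 10.3°, 8.2°, 1.8°, 5.7°.
Largest gap = 311.3° ⇒ minimal covering band is its complement: 360° − 311.3° = 48.7°.
Band runs from +156.1° eastward to -155.2°, crossing the antimeridian.

48.7°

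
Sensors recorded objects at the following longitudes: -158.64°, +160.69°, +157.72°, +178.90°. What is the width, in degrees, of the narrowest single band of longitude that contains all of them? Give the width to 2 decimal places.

Sort the longitudes: -158.64°, +157.72°, +160.69°, +178.90°.
Eastward gaps between consecutive values (wrapping around): 316.36°, 2.97°, 18.21°, 22.46°.
Largest gap = 316.36° ⇒ minimal covering band is its complement: 360° − 316.36° = 43.64°.
Band runs from +157.72° eastward to -158.64°, crossing the antimeridian.

43.64°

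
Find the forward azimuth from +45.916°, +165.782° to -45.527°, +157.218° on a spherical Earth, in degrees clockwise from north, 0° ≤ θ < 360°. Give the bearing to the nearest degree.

186°

Δλ = 157.218 − 165.782 = -8.564°.
θ = atan2( sin Δλ · cos φ₂ , cos φ₁ · sin φ₂ − sin φ₁ · cos φ₂ · cos Δλ )
  = atan2(-0.10433, -0.99407) = -174.009° → normalised to [0°, 360°): 185.991°.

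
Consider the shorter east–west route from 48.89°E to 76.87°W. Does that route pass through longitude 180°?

No

Signed shortest Δλ = ((-76.87 − 48.89 + 180) mod 360) − 180 = -125.76°.
Going west by 125.76° from +48.89° reaches -76.87° without touching 180°.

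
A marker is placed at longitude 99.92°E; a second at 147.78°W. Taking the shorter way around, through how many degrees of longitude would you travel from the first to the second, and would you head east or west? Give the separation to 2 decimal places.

Raw difference: -147.78 − 99.92 = -247.7°.
Normalise into (−180°, 180°]: -247.7° + 360° = 112.3°.
Positive ⇒ the second point lies to the east; separation 112.30°.

112.30° east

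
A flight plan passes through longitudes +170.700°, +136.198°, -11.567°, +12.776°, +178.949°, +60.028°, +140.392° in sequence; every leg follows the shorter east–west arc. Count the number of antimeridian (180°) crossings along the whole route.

0

Leg 1: +170.700° → +136.198°, shortest Δλ = -34.502° (west) — does not cross 180°.
Leg 2: +136.198° → -11.567°, shortest Δλ = -147.765° (west) — does not cross 180°.
Leg 3: -11.567° → +12.776°, shortest Δλ = 24.343° (east) — does not cross 180°.
Leg 4: +12.776° → +178.949°, shortest Δλ = 166.173° (east) — does not cross 180°.
Leg 5: +178.949° → +60.028°, shortest Δλ = -118.921° (west) — does not cross 180°.
Leg 6: +60.028° → +140.392°, shortest Δλ = 80.364° (east) — does not cross 180°.
Total crossings: 0.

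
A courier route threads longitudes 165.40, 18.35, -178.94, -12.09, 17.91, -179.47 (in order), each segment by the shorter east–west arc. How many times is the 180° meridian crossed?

Leg 1: +165.40° → +18.35°, shortest Δλ = -147.05° (west) — does not cross 180°.
Leg 2: +18.35° → -178.94°, shortest Δλ = 162.71° (east) — crosses 180°.
Leg 3: -178.94° → -12.09°, shortest Δλ = 166.85° (east) — does not cross 180°.
Leg 4: -12.09° → +17.91°, shortest Δλ = 30.0° (east) — does not cross 180°.
Leg 5: +17.91° → -179.47°, shortest Δλ = 162.62° (east) — crosses 180°.
Total crossings: 2.

2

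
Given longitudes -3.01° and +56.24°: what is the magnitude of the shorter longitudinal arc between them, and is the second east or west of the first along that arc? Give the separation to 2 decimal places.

59.25° east

Raw difference: 56.24 − -3.01 = 59.25°.
Normalise into (−180°, 180°]: 59.25° stays 59.25°.
Positive ⇒ the second point lies to the east; separation 59.25°.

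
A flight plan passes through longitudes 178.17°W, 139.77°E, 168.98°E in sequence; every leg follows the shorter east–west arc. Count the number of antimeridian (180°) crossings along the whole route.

Leg 1: -178.17° → +139.77°, shortest Δλ = -42.06° (west) — crosses 180°.
Leg 2: +139.77° → +168.98°, shortest Δλ = 29.21° (east) — does not cross 180°.
Total crossings: 1.

1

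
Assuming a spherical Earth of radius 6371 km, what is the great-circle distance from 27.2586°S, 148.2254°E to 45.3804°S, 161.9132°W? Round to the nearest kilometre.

4808 km

Δλ = -161.9132 − 148.2254 = -310.1386°; wrapped into (−180°, 180°]: 49.8614°.
Δφ = -45.3804 − -27.2586 = -18.1218°.
a = sin²(Δφ/2) + cos φ₁ · cos φ₂ · sin²(Δλ/2) = 0.135744.
c = 2·atan2(√a, √(1−a)) = 0.75465 rad → d = 6371·c ≈ 4807.87 km.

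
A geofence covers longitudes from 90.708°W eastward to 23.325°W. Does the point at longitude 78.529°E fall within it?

Band width going east from -90.708° to -23.325°: ((-23.325 − -90.708) mod 360) = 67.383°.
Offset of +78.529° east of the west edge: ((78.529 − -90.708) mod 360) = 169.237°.
169.237° > 67.383° ⇒ outside.

No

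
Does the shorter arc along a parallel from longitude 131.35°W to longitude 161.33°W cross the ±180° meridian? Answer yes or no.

Signed shortest Δλ = ((-161.33 − -131.35 + 180) mod 360) − 180 = -29.98°.
Going west by 29.98° from -131.35° reaches -161.33° without touching 180°.

No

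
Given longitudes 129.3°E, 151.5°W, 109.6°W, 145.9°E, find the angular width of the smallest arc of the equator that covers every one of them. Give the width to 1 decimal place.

121.1°

Sort the longitudes: -151.5°, -109.6°, +129.3°, +145.9°.
Eastward gaps between consecutive values (wrapping around): 41.9°, 238.9°, 16.6°, 62.6°.
Largest gap = 238.9° ⇒ minimal covering band is its complement: 360° − 238.9° = 121.1°.
Band runs from +129.3° eastward to -109.6°, crossing the antimeridian.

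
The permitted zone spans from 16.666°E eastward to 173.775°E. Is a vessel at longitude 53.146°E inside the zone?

Band width going east from +16.666° to +173.775°: ((173.775 − 16.666) mod 360) = 157.109°.
Offset of +53.146° east of the west edge: ((53.146 − 16.666) mod 360) = 36.480°.
36.480° ≤ 157.109° ⇒ inside.

Yes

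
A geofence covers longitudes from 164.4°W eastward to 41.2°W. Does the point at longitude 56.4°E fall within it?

Band width going east from -164.4° to -41.2°: ((-41.2 − -164.4) mod 360) = 123.2°.
Offset of +56.4° east of the west edge: ((56.4 − -164.4) mod 360) = 220.8°.
220.8° > 123.2° ⇒ outside.

No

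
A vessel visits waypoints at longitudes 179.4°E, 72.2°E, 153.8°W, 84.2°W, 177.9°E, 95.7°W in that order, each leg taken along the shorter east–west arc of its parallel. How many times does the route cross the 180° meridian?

Leg 1: +179.4° → +72.2°, shortest Δλ = -107.2° (west) — does not cross 180°.
Leg 2: +72.2° → -153.8°, shortest Δλ = 134.0° (east) — crosses 180°.
Leg 3: -153.8° → -84.2°, shortest Δλ = 69.6° (east) — does not cross 180°.
Leg 4: -84.2° → +177.9°, shortest Δλ = -97.9° (west) — crosses 180°.
Leg 5: +177.9° → -95.7°, shortest Δλ = 86.4° (east) — crosses 180°.
Total crossings: 3.

3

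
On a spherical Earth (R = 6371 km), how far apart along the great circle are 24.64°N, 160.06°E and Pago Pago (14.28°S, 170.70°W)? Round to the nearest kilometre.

Δλ = -170.70 − 160.06 = -330.76°; wrapped into (−180°, 180°]: 29.24°.
Δφ = -14.28 − 24.64 = -38.92°.
a = sin²(Δφ/2) + cos φ₁ · cos φ₂ · sin²(Δλ/2) = 0.167107.
c = 2·atan2(√a, √(1−a)) = 0.84225 rad → d = 6371·c ≈ 5365.97 km.

5366 km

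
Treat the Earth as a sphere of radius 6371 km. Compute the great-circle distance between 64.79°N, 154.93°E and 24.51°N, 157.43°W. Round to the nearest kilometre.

5612 km

Δλ = -157.43 − 154.93 = -312.36°; wrapped into (−180°, 180°]: 47.64°.
Δφ = 24.51 − 64.79 = -40.28°.
a = sin²(Δφ/2) + cos φ₁ · cos φ₂ · sin²(Δλ/2) = 0.181766.
c = 2·atan2(√a, √(1−a)) = 0.88089 rad → d = 6371·c ≈ 5612.12 km.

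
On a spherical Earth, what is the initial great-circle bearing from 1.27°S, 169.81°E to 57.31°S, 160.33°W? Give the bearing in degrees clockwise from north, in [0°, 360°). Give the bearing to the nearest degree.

Δλ = -160.33 − 169.81 = -330.14°; wrapped into (−180°, 180°]: 29.86°.
θ = atan2( sin Δλ · cos φ₂ , cos φ₁ · sin φ₂ − sin φ₁ · cos φ₂ · cos Δλ )
  = atan2(0.26890, -0.83102) = 162.069° → normalised to [0°, 360°): 162.069°.

162°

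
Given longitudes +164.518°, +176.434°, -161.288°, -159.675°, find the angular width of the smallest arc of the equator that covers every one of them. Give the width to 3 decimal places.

Sort the longitudes: -161.288°, -159.675°, +164.518°, +176.434°.
Eastward gaps between consecutive values (wrapping around): 1.613°, 324.193°, 11.916°, 22.278°.
Largest gap = 324.193° ⇒ minimal covering band is its complement: 360° − 324.193° = 35.807°.
Band runs from +164.518° eastward to -159.675°, crossing the antimeridian.

35.807°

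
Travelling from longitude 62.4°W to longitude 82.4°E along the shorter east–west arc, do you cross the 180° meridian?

Signed shortest Δλ = ((82.4 − -62.4 + 180) mod 360) − 180 = 144.8°.
Going east by 144.8° from -62.4° reaches +82.4° without touching 180°.

No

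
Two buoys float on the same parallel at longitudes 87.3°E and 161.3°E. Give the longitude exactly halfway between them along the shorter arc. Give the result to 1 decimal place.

124.3°E

Signed shortest Δλ from +87.3° to +161.3° is +74.0°.
Midpoint longitude = +87.3° + (+74.0°)/2 = +87.3° + 37.0° = +124.3°.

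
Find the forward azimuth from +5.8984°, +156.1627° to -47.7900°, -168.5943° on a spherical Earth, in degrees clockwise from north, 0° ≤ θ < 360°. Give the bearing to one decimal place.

154.0°

Δλ = -168.5943 − 156.1627 = -324.7570°; wrapped into (−180°, 180°]: 35.2430°.
θ = atan2( sin Δλ · cos φ₂ , cos φ₁ · sin φ₂ − sin φ₁ · cos φ₂ · cos Δλ )
  = atan2(0.38769, -0.79315) = 153.951° → normalised to [0°, 360°): 153.951°.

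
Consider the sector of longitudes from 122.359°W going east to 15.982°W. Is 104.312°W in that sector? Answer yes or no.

Yes

Band width going east from -122.359° to -15.982°: ((-15.982 − -122.359) mod 360) = 106.377°.
Offset of -104.312° east of the west edge: ((-104.312 − -122.359) mod 360) = 18.047°.
18.047° ≤ 106.377° ⇒ inside.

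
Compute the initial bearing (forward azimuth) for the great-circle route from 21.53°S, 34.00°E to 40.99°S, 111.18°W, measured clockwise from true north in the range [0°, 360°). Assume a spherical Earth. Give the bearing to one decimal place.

207.2°

Δλ = -111.18 − 34.00 = -145.18°.
θ = atan2( sin Δλ · cos φ₂ , cos φ₁ · sin φ₂ − sin φ₁ · cos φ₂ · cos Δλ )
  = atan2(-0.43100, -0.83757) = -152.770° → normalised to [0°, 360°): 207.230°.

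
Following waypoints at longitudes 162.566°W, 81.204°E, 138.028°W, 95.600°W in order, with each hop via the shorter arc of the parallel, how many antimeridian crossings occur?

2

Leg 1: -162.566° → +81.204°, shortest Δλ = -116.23° (west) — crosses 180°.
Leg 2: +81.204° → -138.028°, shortest Δλ = 140.768° (east) — crosses 180°.
Leg 3: -138.028° → -95.600°, shortest Δλ = 42.428° (east) — does not cross 180°.
Total crossings: 2.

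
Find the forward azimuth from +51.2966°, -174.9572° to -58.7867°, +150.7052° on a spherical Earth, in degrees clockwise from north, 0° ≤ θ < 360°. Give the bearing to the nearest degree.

Δλ = 150.7052 − -174.9572 = 325.6624°; wrapped into (−180°, 180°]: -34.3376°.
θ = atan2( sin Δλ · cos φ₂ , cos φ₁ · sin φ₂ − sin φ₁ · cos φ₂ · cos Δλ )
  = atan2(-0.29231, -0.86872) = -161.402° → normalised to [0°, 360°): 198.598°.

199°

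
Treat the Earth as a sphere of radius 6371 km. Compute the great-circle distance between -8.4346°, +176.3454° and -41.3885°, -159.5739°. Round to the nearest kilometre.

Δλ = -159.5739 − 176.3454 = -335.9193°; wrapped into (−180°, 180°]: 24.0807°.
Δφ = -41.3885 − -8.4346 = -32.9539°.
a = sin²(Δφ/2) + cos φ₁ · cos φ₂ · sin²(Δλ/2) = 0.112739.
c = 2·atan2(√a, √(1−a)) = 0.68484 rad → d = 6371·c ≈ 4363.10 km.

4363 km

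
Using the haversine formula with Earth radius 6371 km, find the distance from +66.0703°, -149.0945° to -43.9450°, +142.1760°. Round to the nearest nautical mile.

7319 nmi

Δλ = 142.1760 − -149.0945 = 291.2705°; wrapped into (−180°, 180°]: -68.7295°.
Δφ = -43.9450 − 66.0703 = -110.0153°.
a = sin²(Δφ/2) + cos φ₁ · cos φ₂ · sin²(Δλ/2) = 0.764185.
c = 2·atan2(√a, √(1−a)) = 2.12748 rad → d = 6371·c ≈ 13554.16 km ≈ 7318.66 nmi.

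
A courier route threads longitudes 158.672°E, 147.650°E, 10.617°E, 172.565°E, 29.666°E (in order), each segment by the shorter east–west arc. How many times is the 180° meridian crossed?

0

Leg 1: +158.672° → +147.650°, shortest Δλ = -11.022° (west) — does not cross 180°.
Leg 2: +147.650° → +10.617°, shortest Δλ = -137.033° (west) — does not cross 180°.
Leg 3: +10.617° → +172.565°, shortest Δλ = 161.948° (east) — does not cross 180°.
Leg 4: +172.565° → +29.666°, shortest Δλ = -142.899° (west) — does not cross 180°.
Total crossings: 0.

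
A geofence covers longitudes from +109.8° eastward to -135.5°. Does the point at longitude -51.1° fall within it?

Band width going east from +109.8° to -135.5°: ((-135.5 − 109.8) mod 360) = 114.7°.
Offset of -51.1° east of the west edge: ((-51.1 − 109.8) mod 360) = 199.1°.
199.1° > 114.7° ⇒ outside.

No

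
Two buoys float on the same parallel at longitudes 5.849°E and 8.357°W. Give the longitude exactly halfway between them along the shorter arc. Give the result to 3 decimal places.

1.254°W

Signed shortest Δλ from +5.849° to -8.357° is -14.206°.
Midpoint longitude = +5.849° + (-14.206°)/2 = +5.849° − 7.103° = -1.254°.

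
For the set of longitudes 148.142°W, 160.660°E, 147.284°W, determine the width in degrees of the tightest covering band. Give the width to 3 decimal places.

Sort the longitudes: -148.142°, -147.284°, +160.660°.
Eastward gaps between consecutive values (wrapping around): 0.858°, 307.944°, 51.198°.
Largest gap = 307.944° ⇒ minimal covering band is its complement: 360° − 307.944° = 52.056°.
Band runs from +160.660° eastward to -147.284°, crossing the antimeridian.

52.056°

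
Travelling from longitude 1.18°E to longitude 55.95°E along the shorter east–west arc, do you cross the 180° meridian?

No

Signed shortest Δλ = ((55.95 − 1.18 + 180) mod 360) − 180 = 54.77°.
Going east by 54.77° from +1.18° reaches +55.95° without touching 180°.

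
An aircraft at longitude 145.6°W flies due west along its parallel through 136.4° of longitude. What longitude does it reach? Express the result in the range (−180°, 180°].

78.0°E

Start at -145.6°; shift −136.4° → -282.0°.
-282.0° lies outside (−180°, 180°]; add 360° → +78.0°.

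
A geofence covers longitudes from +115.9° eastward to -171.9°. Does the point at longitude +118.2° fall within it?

Yes

Band width going east from +115.9° to -171.9°: ((-171.9 − 115.9) mod 360) = 72.2°.
Offset of +118.2° east of the west edge: ((118.2 − 115.9) mod 360) = 2.3°.
2.3° ≤ 72.2° ⇒ inside.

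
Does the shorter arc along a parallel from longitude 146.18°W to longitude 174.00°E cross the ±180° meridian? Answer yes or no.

Naïve |174.00 − -146.18| = 320.18° > 180°, so the shorter arc goes the other way round — across 180°.
Signed shortest Δλ = ((174.00 − -146.18 + 180) mod 360) − 180 = -39.82°.
Going west by 39.82° from -146.18° passes through 180° before reaching +174.00°.

Yes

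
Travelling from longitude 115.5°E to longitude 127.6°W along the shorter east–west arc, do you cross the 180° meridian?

Naïve |-127.6 − 115.5| = 243.1° > 180°, so the shorter arc goes the other way round — across 180°.
Signed shortest Δλ = ((-127.6 − 115.5 + 180) mod 360) − 180 = 116.9°.
Going east by 116.9° from +115.5° passes through 180° before reaching -127.6°.

Yes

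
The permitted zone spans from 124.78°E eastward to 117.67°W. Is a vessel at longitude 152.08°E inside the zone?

Yes

Band width going east from +124.78° to -117.67°: ((-117.67 − 124.78) mod 360) = 117.55°.
Offset of +152.08° east of the west edge: ((152.08 − 124.78) mod 360) = 27.30°.
27.30° ≤ 117.55° ⇒ inside.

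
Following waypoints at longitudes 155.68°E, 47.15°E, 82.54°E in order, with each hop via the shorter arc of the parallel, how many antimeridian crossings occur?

0

Leg 1: +155.68° → +47.15°, shortest Δλ = -108.53° (west) — does not cross 180°.
Leg 2: +47.15° → +82.54°, shortest Δλ = 35.39° (east) — does not cross 180°.
Total crossings: 0.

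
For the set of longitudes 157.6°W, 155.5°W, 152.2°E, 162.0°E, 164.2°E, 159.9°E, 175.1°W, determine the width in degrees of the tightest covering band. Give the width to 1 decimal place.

Sort the longitudes: -175.1°, -157.6°, -155.5°, +152.2°, +159.9°, +162.0°, +164.2°.
Eastward gaps between consecutive values (wrapping around): 17.5°, 2.1°, 307.7°, 7.7°, 2.1°, 2.2°, 20.7°.
Largest gap = 307.7° ⇒ minimal covering band is its complement: 360° − 307.7° = 52.3°.
Band runs from +152.2° eastward to -155.5°, crossing the antimeridian.

52.3°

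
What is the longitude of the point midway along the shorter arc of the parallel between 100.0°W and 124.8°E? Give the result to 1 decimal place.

167.6°W

Signed shortest Δλ from -100.0° to +124.8° is -135.2°.
Midpoint longitude = -100.0° + (-135.2°)/2 = -100.0° − 67.6° = -167.6°.
(The naïve average (-100.0 + +124.8)/2 = 12.4° is on the wrong side of the globe.)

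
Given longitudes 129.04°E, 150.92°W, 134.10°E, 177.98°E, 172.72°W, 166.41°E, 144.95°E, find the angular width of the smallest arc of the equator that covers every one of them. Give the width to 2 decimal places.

80.04°

Sort the longitudes: -172.72°, -150.92°, +129.04°, +134.10°, +144.95°, +166.41°, +177.98°.
Eastward gaps between consecutive values (wrapping around): 21.80°, 279.96°, 5.06°, 10.85°, 21.46°, 11.57°, 9.30°.
Largest gap = 279.96° ⇒ minimal covering band is its complement: 360° − 279.96° = 80.04°.
Band runs from +129.04° eastward to -150.92°, crossing the antimeridian.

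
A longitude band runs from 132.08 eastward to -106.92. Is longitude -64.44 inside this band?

Band width going east from +132.08° to -106.92°: ((-106.92 − 132.08) mod 360) = 121.00°.
Offset of -64.44° east of the west edge: ((-64.44 − 132.08) mod 360) = 163.48°.
163.48° > 121.00° ⇒ outside.

No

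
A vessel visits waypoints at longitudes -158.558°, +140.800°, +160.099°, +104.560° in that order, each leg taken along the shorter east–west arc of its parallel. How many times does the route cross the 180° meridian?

1

Leg 1: -158.558° → +140.800°, shortest Δλ = -60.642° (west) — crosses 180°.
Leg 2: +140.800° → +160.099°, shortest Δλ = 19.299° (east) — does not cross 180°.
Leg 3: +160.099° → +104.560°, shortest Δλ = -55.539° (west) — does not cross 180°.
Total crossings: 1.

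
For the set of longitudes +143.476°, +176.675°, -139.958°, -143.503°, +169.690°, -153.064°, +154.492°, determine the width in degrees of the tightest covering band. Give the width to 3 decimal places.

Sort the longitudes: -153.064°, -143.503°, -139.958°, +143.476°, +154.492°, +169.690°, +176.675°.
Eastward gaps between consecutive values (wrapping around): 9.561°, 3.545°, 283.434°, 11.016°, 15.198°, 6.985°, 30.261°.
Largest gap = 283.434° ⇒ minimal covering band is its complement: 360° − 283.434° = 76.566°.
Band runs from +143.476° eastward to -139.958°, crossing the antimeridian.

76.566°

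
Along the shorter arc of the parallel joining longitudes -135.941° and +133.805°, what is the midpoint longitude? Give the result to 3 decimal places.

Signed shortest Δλ from -135.941° to +133.805° is -90.254°.
Midpoint longitude = -135.941° + (-90.254°)/2 = -135.941° − 45.127° = -181.068°.
Normalise into (−180°, 180°]: +178.932°.
(The naïve average (-135.941 + +133.805)/2 = -1.068° is on the wrong side of the globe.)

+178.932°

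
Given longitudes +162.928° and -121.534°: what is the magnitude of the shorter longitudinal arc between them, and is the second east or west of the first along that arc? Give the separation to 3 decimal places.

Raw difference: -121.534 − 162.928 = -284.462°.
Normalise into (−180°, 180°]: -284.462° + 360° = 75.538°.
Positive ⇒ the second point lies to the east; separation 75.538°.

75.538° east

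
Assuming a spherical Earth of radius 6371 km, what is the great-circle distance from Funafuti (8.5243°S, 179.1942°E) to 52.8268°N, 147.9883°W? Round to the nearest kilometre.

Δλ = -147.9883 − 179.1942 = -327.1825°; wrapped into (−180°, 180°]: 32.8175°.
Δφ = 52.8268 − -8.5243 = 61.3511°.
a = sin²(Δφ/2) + cos φ₁ · cos φ₂ · sin²(Δλ/2) = 0.307964.
c = 2·atan2(√a, √(1−a)) = 1.17659 rad → d = 6371·c ≈ 7496.08 km.

7496 km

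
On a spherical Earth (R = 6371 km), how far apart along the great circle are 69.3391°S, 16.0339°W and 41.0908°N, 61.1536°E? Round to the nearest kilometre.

Δλ = 61.1536 − -16.0339 = 77.1875°.
Δφ = 41.0908 − -69.3391 = 110.4299°.
a = sin²(Δφ/2) + cos φ₁ · cos φ₂ · sin²(Δλ/2) = 0.778006.
c = 2·atan2(√a, √(1−a)) = 2.16038 rad → d = 6371·c ≈ 13763.76 km.

13764 km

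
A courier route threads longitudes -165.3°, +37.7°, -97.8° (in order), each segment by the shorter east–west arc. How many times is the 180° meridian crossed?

1

Leg 1: -165.3° → +37.7°, shortest Δλ = -157.0° (west) — crosses 180°.
Leg 2: +37.7° → -97.8°, shortest Δλ = -135.5° (west) — does not cross 180°.
Total crossings: 1.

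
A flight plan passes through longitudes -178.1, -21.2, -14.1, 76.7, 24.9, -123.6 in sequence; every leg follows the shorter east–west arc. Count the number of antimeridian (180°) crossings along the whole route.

Leg 1: -178.1° → -21.2°, shortest Δλ = 156.9° (east) — does not cross 180°.
Leg 2: -21.2° → -14.1°, shortest Δλ = 7.1° (east) — does not cross 180°.
Leg 3: -14.1° → +76.7°, shortest Δλ = 90.8° (east) — does not cross 180°.
Leg 4: +76.7° → +24.9°, shortest Δλ = -51.8° (west) — does not cross 180°.
Leg 5: +24.9° → -123.6°, shortest Δλ = -148.5° (west) — does not cross 180°.
Total crossings: 0.

0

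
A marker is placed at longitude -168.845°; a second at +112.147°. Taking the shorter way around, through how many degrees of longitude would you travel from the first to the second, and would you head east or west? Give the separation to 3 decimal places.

79.008° west

Raw difference: 112.147 − -168.845 = 280.992°.
Normalise into (−180°, 180°]: 280.992° − 360° = -79.008°.
Negative ⇒ the second point lies to the west; separation 79.008°.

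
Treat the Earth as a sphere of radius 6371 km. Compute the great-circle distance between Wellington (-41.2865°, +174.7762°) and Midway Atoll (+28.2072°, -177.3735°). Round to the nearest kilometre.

7770 km

Δλ = -177.3735 − 174.7762 = -352.1497°; wrapped into (−180°, 180°]: 7.8503°.
Δφ = 28.2072 − -41.2865 = 69.4937°.
a = sin²(Δφ/2) + cos φ₁ · cos φ₂ · sin²(Δλ/2) = 0.327948.
c = 2·atan2(√a, √(1−a)) = 1.21951 rad → d = 6371·c ≈ 7769.51 km.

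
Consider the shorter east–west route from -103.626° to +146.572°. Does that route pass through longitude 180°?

Yes

Naïve |146.572 − -103.626| = 250.198° > 180°, so the shorter arc goes the other way round — across 180°.
Signed shortest Δλ = ((146.572 − -103.626 + 180) mod 360) − 180 = -109.802°.
Going west by 109.802° from -103.626° passes through 180° before reaching +146.572°.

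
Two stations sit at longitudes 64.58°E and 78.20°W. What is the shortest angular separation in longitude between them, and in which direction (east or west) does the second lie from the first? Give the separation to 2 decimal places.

142.78° west

Raw difference: -78.20 − 64.58 = -142.78°.
Normalise into (−180°, 180°]: -142.78° stays -142.78°.
Negative ⇒ the second point lies to the west; separation 142.78°.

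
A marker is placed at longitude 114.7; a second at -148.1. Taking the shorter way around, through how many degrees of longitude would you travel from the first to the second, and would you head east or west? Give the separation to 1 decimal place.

Raw difference: -148.1 − 114.7 = -262.8°.
Normalise into (−180°, 180°]: -262.8° + 360° = 97.2°.
Positive ⇒ the second point lies to the east; separation 97.2°.

97.2° east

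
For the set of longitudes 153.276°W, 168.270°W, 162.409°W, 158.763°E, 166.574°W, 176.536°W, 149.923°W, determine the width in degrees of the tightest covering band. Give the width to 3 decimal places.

Sort the longitudes: -176.536°, -168.270°, -166.574°, -162.409°, -153.276°, -149.923°, +158.763°.
Eastward gaps between consecutive values (wrapping around): 8.266°, 1.696°, 4.165°, 9.133°, 3.353°, 308.686°, 24.701°.
Largest gap = 308.686° ⇒ minimal covering band is its complement: 360° − 308.686° = 51.314°.
Band runs from +158.763° eastward to -149.923°, crossing the antimeridian.

51.314°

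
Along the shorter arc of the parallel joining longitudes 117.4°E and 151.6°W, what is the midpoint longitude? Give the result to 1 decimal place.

Signed shortest Δλ from +117.4° to -151.6° is +91.0°.
Midpoint longitude = +117.4° + (+91.0°)/2 = +117.4° + 45.5° = +162.9°.
(The naïve average (+117.4 + -151.6)/2 = -17.1° is on the wrong side of the globe.)

162.9°E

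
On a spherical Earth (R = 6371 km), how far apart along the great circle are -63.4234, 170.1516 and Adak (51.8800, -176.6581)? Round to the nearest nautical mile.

6951 nmi

Δλ = -176.6581 − 170.1516 = -346.8097°; wrapped into (−180°, 180°]: 13.1903°.
Δφ = 51.8800 − -63.4234 = 115.3034°.
a = sin²(Δφ/2) + cos φ₁ · cos φ₂ · sin²(Δλ/2) = 0.717349.
c = 2·atan2(√a, √(1−a)) = 2.02050 rad → d = 6371·c ≈ 12872.60 km ≈ 6950.65 nmi.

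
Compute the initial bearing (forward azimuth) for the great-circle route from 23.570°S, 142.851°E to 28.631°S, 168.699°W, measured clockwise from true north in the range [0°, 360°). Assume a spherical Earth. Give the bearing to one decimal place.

107.4°

Δλ = -168.699 − 142.851 = -311.550°; wrapped into (−180°, 180°]: 48.450°.
θ = atan2( sin Δλ · cos φ₂ , cos φ₁ · sin φ₂ − sin φ₁ · cos φ₂ · cos Δλ )
  = atan2(0.65687, -0.20640) = 107.444° → normalised to [0°, 360°): 107.444°.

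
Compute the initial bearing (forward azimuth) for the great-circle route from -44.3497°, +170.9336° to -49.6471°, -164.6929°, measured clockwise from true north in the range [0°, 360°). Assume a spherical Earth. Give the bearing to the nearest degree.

116°

Δλ = -164.6929 − 170.9336 = -335.6265°; wrapped into (−180°, 180°]: 24.3735°.
θ = atan2( sin Δλ · cos φ₂ , cos φ₁ · sin φ₂ − sin φ₁ · cos φ₂ · cos Δλ )
  = atan2(0.26721, -0.13267) = 116.404° → normalised to [0°, 360°): 116.404°.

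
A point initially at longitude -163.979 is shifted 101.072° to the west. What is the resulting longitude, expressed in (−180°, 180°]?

Start at -163.979°; shift −101.072° → -265.051°.
-265.051° lies outside (−180°, 180°]; add 360° → +94.949°.

+94.949°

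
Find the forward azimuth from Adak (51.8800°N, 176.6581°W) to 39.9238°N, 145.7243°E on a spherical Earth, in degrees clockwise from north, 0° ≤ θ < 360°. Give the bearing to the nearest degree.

260°

Δλ = 145.7243 − -176.6581 = 322.3824°; wrapped into (−180°, 180°]: -37.6176°.
θ = atan2( sin Δλ · cos φ₂ , cos φ₁ · sin φ₂ − sin φ₁ · cos φ₂ · cos Δλ )
  = atan2(-0.46811, -0.08173) = -99.904° → normalised to [0°, 360°): 260.096°.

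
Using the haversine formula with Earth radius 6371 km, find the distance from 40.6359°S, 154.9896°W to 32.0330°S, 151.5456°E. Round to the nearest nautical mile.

2597 nmi

Δλ = 151.5456 − -154.9896 = 306.5352°; wrapped into (−180°, 180°]: -53.4648°.
Δφ = -32.0330 − -40.6359 = 8.6029°.
a = sin²(Δφ/2) + cos φ₁ · cos φ₂ · sin²(Δλ/2) = 0.135796.
c = 2·atan2(√a, √(1−a)) = 0.75480 rad → d = 6371·c ≈ 4808.84 km ≈ 2596.57 nmi.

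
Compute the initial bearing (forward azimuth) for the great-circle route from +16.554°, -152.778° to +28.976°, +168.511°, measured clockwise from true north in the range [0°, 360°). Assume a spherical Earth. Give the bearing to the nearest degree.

Δλ = 168.511 − -152.778 = 321.289°; wrapped into (−180°, 180°]: -38.711°.
θ = atan2( sin Δλ · cos φ₂ , cos φ₁ · sin φ₂ − sin φ₁ · cos φ₂ · cos Δλ )
  = atan2(-0.54711, 0.26987) = -63.745° → normalised to [0°, 360°): 296.255°.

296°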